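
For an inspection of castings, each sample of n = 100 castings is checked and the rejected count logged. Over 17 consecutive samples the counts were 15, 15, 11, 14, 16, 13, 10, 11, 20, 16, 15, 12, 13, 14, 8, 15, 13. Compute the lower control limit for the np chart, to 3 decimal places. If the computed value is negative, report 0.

3.308

p̄ = Σdᵢ / (k·n) = 231 / (17 × 100) = 0.13588
LCL = np̄ − 3·√(np̄(1−p̄)) = 13.5882 − 3 × 3.4266 = 3.3083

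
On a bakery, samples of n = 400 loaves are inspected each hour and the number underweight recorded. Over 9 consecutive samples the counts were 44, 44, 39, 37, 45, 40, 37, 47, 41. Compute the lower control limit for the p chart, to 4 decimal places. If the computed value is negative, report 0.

0.0581

p̄ = Σdᵢ / (k·n) = 374 / (9 × 400) = 0.10389
LCL = p̄ − 3·√(p̄(1−p̄)/n) = 0.10389 − 3 × 0.01526 = 0.05812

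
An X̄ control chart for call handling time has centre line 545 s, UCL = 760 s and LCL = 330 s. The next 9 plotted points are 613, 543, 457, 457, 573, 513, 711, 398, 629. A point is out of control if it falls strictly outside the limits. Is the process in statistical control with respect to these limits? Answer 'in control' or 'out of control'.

All 9 points lie within [330, 760].

in control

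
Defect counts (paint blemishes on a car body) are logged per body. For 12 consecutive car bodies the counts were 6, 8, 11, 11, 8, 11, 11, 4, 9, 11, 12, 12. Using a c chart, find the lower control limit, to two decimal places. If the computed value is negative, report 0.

c̄ = (6 + 8 + 11 + 11 + 8 + 11 + 11 + 4 + 9 + 11 + 12 + 12) / 12 = 114 / 12 = 9.5000
LCL = c̄ − 3√c̄ = 9.5000 − 3 × 3.0822 = 0.2534

0.25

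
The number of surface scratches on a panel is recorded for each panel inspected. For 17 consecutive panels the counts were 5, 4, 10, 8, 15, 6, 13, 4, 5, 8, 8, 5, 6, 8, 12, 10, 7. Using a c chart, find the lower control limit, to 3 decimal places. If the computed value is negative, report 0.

0.000

c̄ = (5 + 4 + 10 + 8 + 15 + 6 + 13 + 4 + 5 + 8 + 8 + 5 + 6 + 8 + 12 + 10 + 7) / 17 = 134 / 17 = 7.8824
LCL = c̄ − 3√c̄ = 7.8824 − 3 × 2.8076 = -0.5403 → 0 (cannot be negative)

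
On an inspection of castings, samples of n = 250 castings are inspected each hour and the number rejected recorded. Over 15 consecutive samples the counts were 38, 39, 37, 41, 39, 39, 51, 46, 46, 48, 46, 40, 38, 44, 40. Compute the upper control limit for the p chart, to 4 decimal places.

0.2396

p̄ = Σdᵢ / (k·n) = 632 / (15 × 250) = 0.16853
UCL = p̄ + 3·√(p̄(1−p̄)/n) = 0.16853 + 3 × √(0.16853×0.83147/250) = 0.16853 + 3 × 0.02368 = 0.23956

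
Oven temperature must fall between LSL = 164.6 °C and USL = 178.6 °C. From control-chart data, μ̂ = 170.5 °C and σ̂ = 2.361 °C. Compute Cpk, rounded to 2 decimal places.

0.83

Cpu = (USL − μ̂) / (3σ̂) = (178.6 − 170.5) / (3 × 2.361) = 1.1436; Cpl = (μ̂ − LSL) / (3σ̂) = (170.5 − 164.6) / (3 × 2.361) = 0.8330; Cpk = min(Cpu, Cpl) = 0.8330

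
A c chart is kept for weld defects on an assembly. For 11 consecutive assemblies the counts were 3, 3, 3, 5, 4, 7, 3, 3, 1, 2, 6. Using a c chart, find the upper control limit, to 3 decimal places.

c̄ = (3 + 3 + 3 + 5 + 4 + 7 + 3 + 3 + 1 + 2 + 6) / 11 = 40 / 11 = 3.6364
UCL = c̄ + 3√c̄ = 3.6364 + 3 × √3.6364 = 3.6364 + 3 × 1.9069 = 9.3571

9.357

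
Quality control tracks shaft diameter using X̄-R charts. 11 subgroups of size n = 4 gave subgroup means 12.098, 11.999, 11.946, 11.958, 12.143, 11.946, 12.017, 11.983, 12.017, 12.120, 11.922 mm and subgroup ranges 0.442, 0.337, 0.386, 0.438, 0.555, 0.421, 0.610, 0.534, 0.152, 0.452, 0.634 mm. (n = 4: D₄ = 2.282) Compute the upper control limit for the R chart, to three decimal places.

R̄ = (0.442 + 0.337 + 0.386 + 0.438 + 0.555 + 0.421 + 0.610 + 0.534 + 0.152 + 0.452 + 0.634) / 11 = 4.9610 / 11 = 0.4510
UCL_R = D₄·R̄ = 2.282 × 0.4510 = 1.0292

1.029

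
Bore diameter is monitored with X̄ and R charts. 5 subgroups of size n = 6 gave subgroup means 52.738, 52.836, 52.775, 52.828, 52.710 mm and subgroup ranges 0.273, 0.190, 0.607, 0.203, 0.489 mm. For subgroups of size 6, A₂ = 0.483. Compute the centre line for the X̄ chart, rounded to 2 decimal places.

52.78

X̄̄ = (52.738 + 52.836 + 52.775 + 52.828 + 52.710) / 5 = 263.8870 / 5 = 52.7774
CL = X̄̄ = 52.7774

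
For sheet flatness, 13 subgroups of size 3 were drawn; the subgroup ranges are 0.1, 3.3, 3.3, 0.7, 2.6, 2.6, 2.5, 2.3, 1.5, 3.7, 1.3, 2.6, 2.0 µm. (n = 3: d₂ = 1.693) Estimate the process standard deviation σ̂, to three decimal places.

R̄ = (0.1 + 3.3 + 3.3 + 0.7 + 2.6 + 2.6 + 2.5 + 2.3 + 1.5 + 3.7 + 1.3 + 2.6 + 2.0) / 13 = 2.1923
σ̂ = R̄ / d₂ = 2.1923 / 1.693 = 1.2949

1.295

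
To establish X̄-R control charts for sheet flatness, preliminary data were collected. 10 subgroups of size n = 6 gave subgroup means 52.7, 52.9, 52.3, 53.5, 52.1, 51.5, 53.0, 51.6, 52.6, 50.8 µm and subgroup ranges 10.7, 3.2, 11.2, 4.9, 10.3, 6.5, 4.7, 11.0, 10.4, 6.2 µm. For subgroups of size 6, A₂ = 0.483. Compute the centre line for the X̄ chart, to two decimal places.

52.30

X̄̄ = (52.7 + 52.9 + 52.3 + 53.5 + 52.1 + 51.5 + 53.0 + 51.6 + 52.6 + 50.8) / 10 = 523.0000 / 10 = 52.3000
CL = X̄̄ = 52.3000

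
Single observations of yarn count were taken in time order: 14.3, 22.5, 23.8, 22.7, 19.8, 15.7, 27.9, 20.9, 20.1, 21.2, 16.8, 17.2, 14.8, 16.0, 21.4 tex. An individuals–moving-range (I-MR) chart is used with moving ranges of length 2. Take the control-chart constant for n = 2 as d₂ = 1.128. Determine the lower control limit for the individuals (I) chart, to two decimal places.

X̄ = (14.3 + 22.5 + 23.8 + 22.7 + 19.8 + 15.7 + 27.9 + 20.9 + 20.1 + 21.2 + 16.8 + 17.2 + 14.8 + 16.0 + 21.4) / 15 = 19.6733
Moving ranges: 8.2, 1.3, 1.1, 2.9, 4.1, 12.2, 7.0, 0.8, 1.1, 4.4, 0.4, 2.4, 1.2, 5.4; M̄R̄ = 52.5000 / 14 = 3.7500
LCL = X̄ − 3·M̄R̄/d₂ = 19.6733 − 3 × 3.7500 / 1.128 = 9.6999

9.70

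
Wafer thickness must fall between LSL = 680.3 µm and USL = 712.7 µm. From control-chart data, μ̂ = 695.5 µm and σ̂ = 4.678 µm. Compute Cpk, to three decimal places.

Cpu = (USL − μ̂) / (3σ̂) = (712.7 − 695.5) / (3 × 4.678) = 1.2256; Cpl = (μ̂ − LSL) / (3σ̂) = (695.5 − 680.3) / (3 × 4.678) = 1.0831; Cpk = min(Cpu, Cpl) = 1.0831

1.083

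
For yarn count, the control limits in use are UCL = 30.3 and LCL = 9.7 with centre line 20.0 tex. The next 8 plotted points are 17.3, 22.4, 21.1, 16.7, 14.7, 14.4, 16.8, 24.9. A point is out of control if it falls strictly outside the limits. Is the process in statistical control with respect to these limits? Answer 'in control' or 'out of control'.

All 8 points lie within [9.7, 30.3].

in control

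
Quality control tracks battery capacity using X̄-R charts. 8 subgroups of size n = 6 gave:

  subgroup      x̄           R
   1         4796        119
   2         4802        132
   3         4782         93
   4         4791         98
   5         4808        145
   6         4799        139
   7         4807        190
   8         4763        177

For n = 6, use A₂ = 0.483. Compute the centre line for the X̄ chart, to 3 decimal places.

X̄̄ = (4796 + 4802 + 4782 + 4791 + 4808 + 4799 + 4807 + 4763) / 8 = 38348.0000 / 8 = 4793.5000
CL = X̄̄ = 4793.5000

4793.500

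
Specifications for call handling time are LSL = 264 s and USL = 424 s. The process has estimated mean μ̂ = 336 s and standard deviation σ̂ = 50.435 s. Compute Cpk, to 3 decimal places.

0.476

Cpu = (USL − μ̂) / (3σ̂) = (424 − 336) / (3 × 50.435) = 0.5816; Cpl = (μ̂ − LSL) / (3σ̂) = (336 − 264) / (3 × 50.435) = 0.4759; Cpk = min(Cpu, Cpl) = 0.4759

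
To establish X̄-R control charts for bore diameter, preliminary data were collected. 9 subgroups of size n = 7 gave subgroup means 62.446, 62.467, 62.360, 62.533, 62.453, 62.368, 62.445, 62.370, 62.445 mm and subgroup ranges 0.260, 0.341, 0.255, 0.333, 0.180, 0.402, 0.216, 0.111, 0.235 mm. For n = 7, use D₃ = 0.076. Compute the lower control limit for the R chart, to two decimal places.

R̄ = (0.260 + 0.341 + 0.255 + 0.333 + 0.180 + 0.402 + 0.216 + 0.111 + 0.235) / 9 = 2.3330 / 9 = 0.2592
LCL_R = D₃·R̄ = 0.076 × 0.2592 = 0.0197

0.02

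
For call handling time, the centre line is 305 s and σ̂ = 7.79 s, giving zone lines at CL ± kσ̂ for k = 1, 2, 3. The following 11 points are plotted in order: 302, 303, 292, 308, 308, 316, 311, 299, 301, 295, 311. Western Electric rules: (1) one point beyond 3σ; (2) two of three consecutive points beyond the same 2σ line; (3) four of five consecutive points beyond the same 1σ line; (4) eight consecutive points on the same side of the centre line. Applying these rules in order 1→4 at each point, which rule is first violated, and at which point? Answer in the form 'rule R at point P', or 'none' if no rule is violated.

Zone of each point (C = within 1σ̂, B = 1σ̂–2σ̂, A = 2σ̂–3σ̂, * = beyond 3σ̂; sign = side of CL): 1:-C, 2:-C, 3:-B, 4:+C, 5:+C, 6:+B, 7:+C, 8:-C, 9:-C, 10:-B, 11:+C
No rule fires across all 11 points.

none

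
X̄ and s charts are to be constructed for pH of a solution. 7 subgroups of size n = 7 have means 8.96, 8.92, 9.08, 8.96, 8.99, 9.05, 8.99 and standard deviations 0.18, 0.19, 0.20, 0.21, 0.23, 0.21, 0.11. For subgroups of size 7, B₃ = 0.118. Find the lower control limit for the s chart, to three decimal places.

s̄ = (0.18 + 0.19 + 0.20 + 0.21 + 0.23 + 0.21 + 0.11) / 7 = 0.1900
LCL_s = B₃·s̄ = 0.118 × 0.1900 = 0.0224

0.022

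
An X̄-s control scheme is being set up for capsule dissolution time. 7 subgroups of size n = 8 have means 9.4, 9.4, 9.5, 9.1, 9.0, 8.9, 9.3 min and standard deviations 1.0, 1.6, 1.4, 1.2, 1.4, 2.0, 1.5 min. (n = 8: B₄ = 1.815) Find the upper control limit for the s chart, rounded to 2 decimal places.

s̄ = (1.0 + 1.6 + 1.4 + 1.2 + 1.4 + 2.0 + 1.5) / 7 = 1.4429
UCL_s = B₄·s̄ = 1.815 × 1.4429 = 2.6188

2.62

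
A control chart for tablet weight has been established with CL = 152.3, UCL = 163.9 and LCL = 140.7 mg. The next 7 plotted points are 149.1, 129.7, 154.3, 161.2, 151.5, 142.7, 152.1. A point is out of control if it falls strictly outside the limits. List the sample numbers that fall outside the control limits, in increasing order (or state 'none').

Compare each point to [140.7, 163.9]: sample 2 = 129.7 < LCL.

2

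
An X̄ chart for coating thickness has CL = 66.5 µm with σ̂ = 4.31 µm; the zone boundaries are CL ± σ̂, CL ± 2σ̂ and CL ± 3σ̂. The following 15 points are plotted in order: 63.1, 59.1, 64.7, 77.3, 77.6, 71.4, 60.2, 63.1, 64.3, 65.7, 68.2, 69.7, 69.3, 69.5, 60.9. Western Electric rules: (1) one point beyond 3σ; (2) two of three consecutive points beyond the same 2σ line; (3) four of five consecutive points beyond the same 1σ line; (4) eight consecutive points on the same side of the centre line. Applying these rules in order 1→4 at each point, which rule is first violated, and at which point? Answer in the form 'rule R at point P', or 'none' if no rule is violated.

Zone of each point (C = within 1σ̂, B = 1σ̂–2σ̂, A = 2σ̂–3σ̂, * = beyond 3σ̂; sign = side of CL): 1:-C, 2:-B, 3:-C, 4:+A, 5:+A, 6:+B, 7:-B, 8:-C, 9:-C, 10:-C, 11:+C, 12:+C, 13:+C, 14:+C, 15:-B
Rule 2 (two of three consecutive points beyond the same 2σ limit) is satisfied at point 5.

rule 2 at point 5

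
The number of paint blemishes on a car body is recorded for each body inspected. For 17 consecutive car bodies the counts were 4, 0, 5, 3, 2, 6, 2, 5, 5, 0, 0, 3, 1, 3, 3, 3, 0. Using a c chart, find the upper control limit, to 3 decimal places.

c̄ = (4 + 0 + 5 + 3 + 2 + 6 + 2 + 5 + 5 + 0 + 0 + 3 + 1 + 3 + 3 + 3 + 0) / 17 = 45 / 17 = 2.6471
UCL = c̄ + 3√c̄ = 2.6471 + 3 × √2.6471 = 2.6471 + 3 × 1.6270 = 7.5280

7.528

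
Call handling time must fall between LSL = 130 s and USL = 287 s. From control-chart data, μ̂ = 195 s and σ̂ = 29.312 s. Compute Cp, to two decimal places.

0.89

Cp = (USL − LSL) / (6σ̂) = (287 − 130) / (6 × 29.312) = 157.0000 / 175.8720 = 0.8927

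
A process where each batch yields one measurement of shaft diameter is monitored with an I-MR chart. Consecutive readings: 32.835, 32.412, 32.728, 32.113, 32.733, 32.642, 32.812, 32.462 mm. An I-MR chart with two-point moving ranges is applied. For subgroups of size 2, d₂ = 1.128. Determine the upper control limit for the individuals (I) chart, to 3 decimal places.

X̄ = (32.835 + 32.412 + 32.728 + 32.113 + 32.733 + 32.642 + 32.812 + 32.462) / 8 = 32.5921
Moving ranges: 0.423, 0.316, 0.615, 0.620, 0.091, 0.170, 0.350; M̄R̄ = 2.5850 / 7 = 0.3693
UCL = X̄ + 3·M̄R̄/d₂ = 32.5921 + 3 × 0.3693 / 1.128 = 33.5743

33.574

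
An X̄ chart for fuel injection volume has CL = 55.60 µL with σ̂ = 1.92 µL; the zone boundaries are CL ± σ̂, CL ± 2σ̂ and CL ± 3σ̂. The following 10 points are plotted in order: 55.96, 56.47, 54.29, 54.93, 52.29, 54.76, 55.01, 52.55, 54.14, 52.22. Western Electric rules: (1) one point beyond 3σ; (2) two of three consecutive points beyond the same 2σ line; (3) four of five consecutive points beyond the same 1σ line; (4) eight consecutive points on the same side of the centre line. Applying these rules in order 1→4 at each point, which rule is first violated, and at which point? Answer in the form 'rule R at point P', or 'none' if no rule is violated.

Zone of each point (C = within 1σ̂, B = 1σ̂–2σ̂, A = 2σ̂–3σ̂, * = beyond 3σ̂; sign = side of CL): 1:+C, 2:+C, 3:-C, 4:-C, 5:-B, 6:-C, 7:-C, 8:-B, 9:-C, 10:-B
Rule 4 (eight consecutive points on the same side of the centre line) is satisfied at point 10.

rule 4 at point 10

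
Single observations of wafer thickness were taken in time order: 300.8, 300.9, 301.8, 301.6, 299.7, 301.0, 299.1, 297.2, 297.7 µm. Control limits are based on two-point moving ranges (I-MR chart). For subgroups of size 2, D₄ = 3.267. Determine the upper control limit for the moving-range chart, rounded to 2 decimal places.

3.55

Moving ranges: 0.1, 0.9, 0.2, 1.9, 1.3, 1.9, 1.9, 0.5; M̄R̄ = 8.7000 / 8 = 1.0875
UCL_MR = D₄·M̄R̄ = 3.267 × 1.0875 = 3.5529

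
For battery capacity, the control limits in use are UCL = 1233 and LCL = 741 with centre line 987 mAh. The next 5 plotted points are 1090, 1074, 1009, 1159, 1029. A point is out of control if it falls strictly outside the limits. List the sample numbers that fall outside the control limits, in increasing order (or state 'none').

none

All 5 points lie within [741, 1233].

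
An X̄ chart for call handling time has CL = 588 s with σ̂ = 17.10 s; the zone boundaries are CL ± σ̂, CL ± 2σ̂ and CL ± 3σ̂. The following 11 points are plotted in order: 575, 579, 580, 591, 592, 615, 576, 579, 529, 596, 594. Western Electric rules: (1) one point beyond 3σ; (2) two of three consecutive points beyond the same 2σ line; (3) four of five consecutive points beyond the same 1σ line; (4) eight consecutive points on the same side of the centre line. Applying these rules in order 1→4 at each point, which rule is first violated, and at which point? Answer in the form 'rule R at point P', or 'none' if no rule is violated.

Zone of each point (C = within 1σ̂, B = 1σ̂–2σ̂, A = 2σ̂–3σ̂, * = beyond 3σ̂; sign = side of CL): 1:-C, 2:-C, 3:-C, 4:+C, 5:+C, 6:+B, 7:-C, 8:-C, 9:-*, 10:+C, 11:+C
Rule 1 (one point beyond the 3σ limits) is satisfied at point 9.

rule 1 at point 9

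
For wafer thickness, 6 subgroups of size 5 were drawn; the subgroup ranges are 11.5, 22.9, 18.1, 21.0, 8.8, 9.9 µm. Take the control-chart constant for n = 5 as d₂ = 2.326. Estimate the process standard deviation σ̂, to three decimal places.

6.606

R̄ = (11.5 + 22.9 + 18.1 + 21.0 + 8.8 + 9.9) / 6 = 15.3667
σ̂ = R̄ / d₂ = 15.3667 / 2.326 = 6.6065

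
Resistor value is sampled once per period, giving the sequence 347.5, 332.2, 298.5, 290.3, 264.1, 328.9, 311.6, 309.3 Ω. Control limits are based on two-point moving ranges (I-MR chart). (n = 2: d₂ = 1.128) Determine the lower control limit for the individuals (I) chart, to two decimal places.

246.55

X̄ = (347.5 + 332.2 + 298.5 + 290.3 + 264.1 + 328.9 + 311.6 + 309.3) / 8 = 310.3000
Moving ranges: 15.3, 33.7, 8.2, 26.2, 64.8, 17.3, 2.3; M̄R̄ = 167.8000 / 7 = 23.9714
LCL = X̄ − 3·M̄R̄/d₂ = 310.3000 − 3 × 23.9714 / 1.128 = 246.5462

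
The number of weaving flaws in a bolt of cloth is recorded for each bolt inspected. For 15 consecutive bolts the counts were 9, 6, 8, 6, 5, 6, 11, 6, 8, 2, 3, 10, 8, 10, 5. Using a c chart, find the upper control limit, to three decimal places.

14.728

c̄ = (9 + 6 + 8 + 6 + 5 + 6 + 11 + 6 + 8 + 2 + 3 + 10 + 8 + 10 + 5) / 15 = 103 / 15 = 6.8667
UCL = c̄ + 3√c̄ = 6.8667 + 3 × √6.8667 = 6.8667 + 3 × 2.6204 = 14.7280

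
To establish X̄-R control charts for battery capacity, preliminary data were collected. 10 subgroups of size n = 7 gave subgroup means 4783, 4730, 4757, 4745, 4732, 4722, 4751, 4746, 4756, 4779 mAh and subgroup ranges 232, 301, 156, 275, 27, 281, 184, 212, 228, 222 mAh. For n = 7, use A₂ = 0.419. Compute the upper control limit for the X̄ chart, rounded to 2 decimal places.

4838.84

X̄̄ = (4783 + 4730 + 4757 + 4745 + 4732 + 4722 + 4751 + 4746 + 4756 + 4779) / 10 = 47501.0000 / 10 = 4750.1000
R̄ = (232 + 301 + 156 + 275 + 27 + 281 + 184 + 212 + 228 + 222) / 10 = 2118.0000 / 10 = 211.8000
UCL = X̄̄ + A₂·R̄ = 4750.1000 + 0.419 × 211.8000 = 4838.8442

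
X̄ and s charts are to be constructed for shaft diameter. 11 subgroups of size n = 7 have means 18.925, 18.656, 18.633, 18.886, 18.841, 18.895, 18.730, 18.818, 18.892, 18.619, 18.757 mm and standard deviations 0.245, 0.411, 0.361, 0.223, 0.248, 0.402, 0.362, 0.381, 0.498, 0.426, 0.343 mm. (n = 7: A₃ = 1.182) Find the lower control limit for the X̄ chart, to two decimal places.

X̄̄ = (18.925 + 18.656 + 18.633 + 18.886 + 18.841 + 18.895 + 18.730 + 18.818 + 18.892 + 18.619 + 18.757) / 11 = 18.7865
s̄ = (0.245 + 0.411 + 0.361 + 0.223 + 0.248 + 0.402 + 0.362 + 0.381 + 0.498 + 0.426 + 0.343) / 11 = 0.3545
LCL = X̄̄ − A₃·s̄ = 18.7865 − 1.182 × 0.3545 = 18.3675

18.37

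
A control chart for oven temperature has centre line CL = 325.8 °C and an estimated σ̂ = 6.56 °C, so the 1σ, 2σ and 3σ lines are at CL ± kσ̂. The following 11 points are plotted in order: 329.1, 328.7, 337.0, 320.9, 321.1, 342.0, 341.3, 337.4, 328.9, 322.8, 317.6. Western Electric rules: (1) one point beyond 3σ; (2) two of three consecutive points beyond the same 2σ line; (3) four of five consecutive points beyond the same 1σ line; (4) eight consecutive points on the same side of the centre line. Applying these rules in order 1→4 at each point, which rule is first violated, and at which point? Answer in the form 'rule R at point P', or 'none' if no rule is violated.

Zone of each point (C = within 1σ̂, B = 1σ̂–2σ̂, A = 2σ̂–3σ̂, * = beyond 3σ̂; sign = side of CL): 1:+C, 2:+C, 3:+B, 4:-C, 5:-C, 6:+A, 7:+A, 8:+B, 9:+C, 10:-C, 11:-B
Rule 2 (two of three consecutive points beyond the same 2σ limit) is satisfied at point 7.

rule 2 at point 7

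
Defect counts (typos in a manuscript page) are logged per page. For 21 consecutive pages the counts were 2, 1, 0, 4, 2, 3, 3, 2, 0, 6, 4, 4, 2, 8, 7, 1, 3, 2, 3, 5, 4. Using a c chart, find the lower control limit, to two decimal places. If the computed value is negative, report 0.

0.00

c̄ = (2 + 1 + 0 + 4 + 2 + 3 + 3 + 2 + 0 + 6 + 4 + 4 + 2 + 8 + 7 + 1 + 3 + 2 + 3 + 5 + 4) / 21 = 66 / 21 = 3.1429
LCL = c̄ − 3√c̄ = 3.1429 − 3 × 1.7728 = -2.1756 → 0 (cannot be negative)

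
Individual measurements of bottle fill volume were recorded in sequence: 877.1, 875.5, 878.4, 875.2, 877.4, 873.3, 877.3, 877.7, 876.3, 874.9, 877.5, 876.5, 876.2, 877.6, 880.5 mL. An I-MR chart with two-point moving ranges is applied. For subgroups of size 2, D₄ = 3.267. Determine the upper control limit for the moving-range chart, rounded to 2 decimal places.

6.86

Moving ranges: 1.6, 2.9, 3.2, 2.2, 4.1, 4.0, 0.4, 1.4, 1.4, 2.6, 1.0, 0.3, 1.4, 2.9; M̄R̄ = 29.4000 / 14 = 2.1000
UCL_MR = D₄·M̄R̄ = 3.267 × 2.1000 = 6.8607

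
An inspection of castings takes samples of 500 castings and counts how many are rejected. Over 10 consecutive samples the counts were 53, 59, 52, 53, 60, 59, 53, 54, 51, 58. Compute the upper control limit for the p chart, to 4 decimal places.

p̄ = Σdᵢ / (k·n) = 552 / (10 × 500) = 0.11040
UCL = p̄ + 3·√(p̄(1−p̄)/n) = 0.11040 + 3 × √(0.11040×0.88960/500) = 0.11040 + 3 × 0.01402 = 0.15245

0.1524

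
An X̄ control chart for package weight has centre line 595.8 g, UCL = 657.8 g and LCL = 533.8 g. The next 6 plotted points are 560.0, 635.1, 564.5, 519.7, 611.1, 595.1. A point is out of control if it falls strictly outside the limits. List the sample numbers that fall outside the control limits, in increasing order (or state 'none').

4

Compare each point to [533.8, 657.8]: sample 4 = 519.7 < LCL.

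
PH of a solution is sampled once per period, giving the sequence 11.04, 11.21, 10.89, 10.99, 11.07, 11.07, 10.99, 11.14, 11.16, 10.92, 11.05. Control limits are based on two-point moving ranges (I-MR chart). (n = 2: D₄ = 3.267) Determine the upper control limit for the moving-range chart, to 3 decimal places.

0.421

Moving ranges: 0.17, 0.32, 0.10, 0.08, 0.00, 0.08, 0.15, 0.02, 0.24, 0.13; M̄R̄ = 1.2900 / 10 = 0.1290
UCL_MR = D₄·M̄R̄ = 3.267 × 0.1290 = 0.4214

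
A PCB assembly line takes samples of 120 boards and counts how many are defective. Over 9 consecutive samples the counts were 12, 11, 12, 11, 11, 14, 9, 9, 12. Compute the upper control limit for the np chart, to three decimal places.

p̄ = Σdᵢ / (k·n) = 101 / (9 × 120) = 0.09352
UCL = np̄ + 3·√(np̄(1−p̄)) = 11.2222 + 3 × √(11.2222×0.90648) = 11.2222 + 3 × 3.1895 = 20.7906

20.791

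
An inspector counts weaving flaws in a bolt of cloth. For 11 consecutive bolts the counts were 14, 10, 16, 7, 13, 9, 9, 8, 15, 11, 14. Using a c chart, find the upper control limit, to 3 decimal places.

c̄ = (14 + 10 + 16 + 7 + 13 + 9 + 9 + 8 + 15 + 11 + 14) / 11 = 126 / 11 = 11.4545
UCL = c̄ + 3√c̄ = 11.4545 + 3 × √11.4545 = 11.4545 + 3 × 3.3845 = 21.6079

21.608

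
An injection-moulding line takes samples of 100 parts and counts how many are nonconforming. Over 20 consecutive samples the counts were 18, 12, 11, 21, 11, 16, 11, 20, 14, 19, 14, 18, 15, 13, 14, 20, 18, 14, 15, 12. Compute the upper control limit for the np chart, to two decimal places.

p̄ = Σdᵢ / (k·n) = 306 / (20 × 100) = 0.15300
UCL = np̄ + 3·√(np̄(1−p̄)) = 15.3000 + 3 × √(15.3000×0.84700) = 15.3000 + 3 × 3.5999 = 26.0996

26.10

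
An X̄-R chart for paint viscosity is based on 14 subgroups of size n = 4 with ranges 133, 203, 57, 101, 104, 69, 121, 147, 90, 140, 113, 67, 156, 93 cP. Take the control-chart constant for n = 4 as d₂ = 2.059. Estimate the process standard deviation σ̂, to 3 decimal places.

55.297

R̄ = (133 + 203 + 57 + 101 + 104 + 69 + 121 + 147 + 90 + 140 + 113 + 67 + 156 + 93) / 14 = 113.8571
σ̂ = R̄ / d₂ = 113.8571 / 2.059 = 55.2973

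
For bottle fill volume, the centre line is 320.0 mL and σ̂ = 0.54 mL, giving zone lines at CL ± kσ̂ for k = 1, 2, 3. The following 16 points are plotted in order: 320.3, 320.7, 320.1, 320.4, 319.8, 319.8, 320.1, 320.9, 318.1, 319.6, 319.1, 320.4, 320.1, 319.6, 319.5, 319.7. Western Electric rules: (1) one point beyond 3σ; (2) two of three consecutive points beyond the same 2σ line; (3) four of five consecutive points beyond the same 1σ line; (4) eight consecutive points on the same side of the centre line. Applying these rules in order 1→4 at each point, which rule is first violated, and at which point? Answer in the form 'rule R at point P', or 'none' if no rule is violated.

Zone of each point (C = within 1σ̂, B = 1σ̂–2σ̂, A = 2σ̂–3σ̂, * = beyond 3σ̂; sign = side of CL): 1:+C, 2:+B, 3:+C, 4:+C, 5:-C, 6:-C, 7:+C, 8:+B, 9:-*, 10:-C, 11:-B, 12:+C, 13:+C, 14:-C, 15:-C, 16:-C
Rule 1 (one point beyond the 3σ limits) is satisfied at point 9.

rule 1 at point 9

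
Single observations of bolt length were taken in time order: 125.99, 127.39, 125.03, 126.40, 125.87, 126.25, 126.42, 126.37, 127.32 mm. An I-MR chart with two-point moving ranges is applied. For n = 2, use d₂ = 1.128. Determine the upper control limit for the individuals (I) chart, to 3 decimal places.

X̄ = (125.99 + 127.39 + 125.03 + 126.40 + 125.87 + 126.25 + 126.42 + 126.37 + 127.32) / 9 = 126.3378
Moving ranges: 1.40, 2.36, 1.37, 0.53, 0.38, 0.17, 0.05, 0.95; M̄R̄ = 7.2100 / 8 = 0.9012
UCL = X̄ + 3·M̄R̄/d₂ = 126.3378 + 3 × 0.9012 / 1.128 = 128.7347

128.735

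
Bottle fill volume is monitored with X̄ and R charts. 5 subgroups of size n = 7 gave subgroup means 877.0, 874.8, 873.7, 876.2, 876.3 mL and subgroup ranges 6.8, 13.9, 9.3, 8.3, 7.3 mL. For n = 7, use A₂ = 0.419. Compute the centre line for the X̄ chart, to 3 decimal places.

875.600

X̄̄ = (877.0 + 874.8 + 873.7 + 876.2 + 876.3) / 5 = 4378.0000 / 5 = 875.6000
CL = X̄̄ = 875.6000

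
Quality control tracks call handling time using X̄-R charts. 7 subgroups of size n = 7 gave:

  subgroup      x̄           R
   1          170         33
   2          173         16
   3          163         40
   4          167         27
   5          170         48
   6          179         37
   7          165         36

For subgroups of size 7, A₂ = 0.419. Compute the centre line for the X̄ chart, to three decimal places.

169.571

X̄̄ = (170 + 173 + 163 + 167 + 170 + 179 + 165) / 7 = 1187.0000 / 7 = 169.5714
CL = X̄̄ = 169.5714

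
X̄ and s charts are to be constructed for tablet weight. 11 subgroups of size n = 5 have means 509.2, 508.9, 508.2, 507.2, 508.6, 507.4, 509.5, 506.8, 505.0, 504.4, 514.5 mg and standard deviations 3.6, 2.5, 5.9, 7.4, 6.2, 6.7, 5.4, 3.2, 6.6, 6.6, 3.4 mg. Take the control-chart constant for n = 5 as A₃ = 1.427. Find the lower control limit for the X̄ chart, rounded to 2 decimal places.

500.70

X̄̄ = (509.2 + 508.9 + 508.2 + 507.2 + 508.6 + 507.4 + 509.5 + 506.8 + 505.0 + 504.4 + 514.5) / 11 = 508.1545
s̄ = (3.6 + 2.5 + 5.9 + 7.4 + 6.2 + 6.7 + 5.4 + 3.2 + 6.6 + 6.6 + 3.4) / 11 = 5.2273
LCL = X̄̄ − A₃·s̄ = 508.1545 − 1.427 × 5.2273 = 500.6952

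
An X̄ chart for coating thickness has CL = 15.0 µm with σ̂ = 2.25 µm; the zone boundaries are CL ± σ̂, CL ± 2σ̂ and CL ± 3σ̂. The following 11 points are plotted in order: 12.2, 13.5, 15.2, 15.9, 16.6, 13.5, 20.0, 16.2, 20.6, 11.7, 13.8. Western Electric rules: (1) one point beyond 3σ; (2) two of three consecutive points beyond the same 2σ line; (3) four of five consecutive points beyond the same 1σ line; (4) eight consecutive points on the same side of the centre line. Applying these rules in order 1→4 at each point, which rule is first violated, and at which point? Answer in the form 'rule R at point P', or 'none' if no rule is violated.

Zone of each point (C = within 1σ̂, B = 1σ̂–2σ̂, A = 2σ̂–3σ̂, * = beyond 3σ̂; sign = side of CL): 1:-B, 2:-C, 3:+C, 4:+C, 5:+C, 6:-C, 7:+A, 8:+C, 9:+A, 10:-B, 11:-C
Rule 2 (two of three consecutive points beyond the same 2σ limit) is satisfied at point 9.

rule 2 at point 9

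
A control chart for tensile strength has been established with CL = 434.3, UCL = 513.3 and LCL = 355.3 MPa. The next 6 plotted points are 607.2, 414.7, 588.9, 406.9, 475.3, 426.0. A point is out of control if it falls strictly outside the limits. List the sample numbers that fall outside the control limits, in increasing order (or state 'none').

1, 3

Compare each point to [355.3, 513.3]: sample 1 = 607.2 > UCL; sample 3 = 588.9 > UCL.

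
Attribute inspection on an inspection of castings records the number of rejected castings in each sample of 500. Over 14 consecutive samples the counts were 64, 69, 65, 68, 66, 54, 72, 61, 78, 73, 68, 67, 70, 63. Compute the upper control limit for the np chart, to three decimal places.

89.852

p̄ = Σdᵢ / (k·n) = 938 / (14 × 500) = 0.13400
UCL = np̄ + 3·√(np̄(1−p̄)) = 67.0000 + 3 × √(67.0000×0.86600) = 67.0000 + 3 × 7.6172 = 89.8517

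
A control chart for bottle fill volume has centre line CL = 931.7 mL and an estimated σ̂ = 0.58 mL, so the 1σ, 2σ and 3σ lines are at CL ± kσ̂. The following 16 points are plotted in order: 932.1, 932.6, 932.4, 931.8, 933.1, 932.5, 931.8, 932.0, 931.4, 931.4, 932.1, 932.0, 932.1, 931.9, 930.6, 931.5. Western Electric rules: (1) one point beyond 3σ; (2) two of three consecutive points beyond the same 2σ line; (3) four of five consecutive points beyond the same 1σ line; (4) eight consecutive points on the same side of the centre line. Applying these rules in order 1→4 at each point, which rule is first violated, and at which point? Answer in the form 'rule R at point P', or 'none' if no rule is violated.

Zone of each point (C = within 1σ̂, B = 1σ̂–2σ̂, A = 2σ̂–3σ̂, * = beyond 3σ̂; sign = side of CL): 1:+C, 2:+B, 3:+B, 4:+C, 5:+A, 6:+B, 7:+C, 8:+C, 9:-C, 10:-C, 11:+C, 12:+C, 13:+C, 14:+C, 15:-B, 16:-C
Rule 3 (four of five consecutive points beyond the same 1σ limit) is satisfied at point 6.

rule 3 at point 6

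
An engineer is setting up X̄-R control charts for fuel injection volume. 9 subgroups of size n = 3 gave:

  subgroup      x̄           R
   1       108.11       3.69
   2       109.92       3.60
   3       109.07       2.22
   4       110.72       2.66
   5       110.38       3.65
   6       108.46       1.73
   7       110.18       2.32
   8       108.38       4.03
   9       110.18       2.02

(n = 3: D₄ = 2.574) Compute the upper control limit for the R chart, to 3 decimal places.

R̄ = (3.69 + 3.60 + 2.22 + 2.66 + 3.65 + 1.73 + 2.32 + 4.03 + 2.02) / 9 = 25.9200 / 9 = 2.8800
UCL_R = D₄·R̄ = 2.574 × 2.8800 = 7.4131

7.413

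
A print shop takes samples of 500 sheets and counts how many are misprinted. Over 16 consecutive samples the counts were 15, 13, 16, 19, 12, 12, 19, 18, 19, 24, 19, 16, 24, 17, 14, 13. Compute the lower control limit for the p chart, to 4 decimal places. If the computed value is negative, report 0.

p̄ = Σdᵢ / (k·n) = 270 / (16 × 500) = 0.03375
LCL = p̄ − 3·√(p̄(1−p̄)/n) = 0.03375 − 3 × 0.00808 = 0.00952

0.0095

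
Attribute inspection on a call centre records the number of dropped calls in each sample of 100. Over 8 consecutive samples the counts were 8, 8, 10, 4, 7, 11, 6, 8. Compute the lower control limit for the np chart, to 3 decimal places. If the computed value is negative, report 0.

p̄ = Σdᵢ / (k·n) = 62 / (8 × 100) = 0.07750
LCL = np̄ − 3·√(np̄(1−p̄)) = 7.7500 − 3 × 2.6738 = -0.2715 → 0 (negative, so LCL = 0)

0.000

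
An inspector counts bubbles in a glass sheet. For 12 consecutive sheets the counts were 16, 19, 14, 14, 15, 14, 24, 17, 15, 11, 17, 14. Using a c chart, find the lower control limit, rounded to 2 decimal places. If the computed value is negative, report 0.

c̄ = (16 + 19 + 14 + 14 + 15 + 14 + 24 + 17 + 15 + 11 + 17 + 14) / 12 = 190 / 12 = 15.8333
LCL = c̄ − 3√c̄ = 15.8333 − 3 × 3.9791 = 3.8960

3.90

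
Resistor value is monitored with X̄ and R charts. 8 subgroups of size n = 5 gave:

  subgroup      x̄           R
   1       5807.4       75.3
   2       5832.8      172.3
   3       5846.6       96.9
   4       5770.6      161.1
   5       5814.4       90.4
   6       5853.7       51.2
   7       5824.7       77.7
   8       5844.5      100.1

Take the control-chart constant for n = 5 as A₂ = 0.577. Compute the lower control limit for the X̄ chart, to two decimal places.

X̄̄ = (5807.4 + 5832.8 + 5846.6 + 5770.6 + 5814.4 + 5853.7 + 5824.7 + 5844.5) / 8 = 46594.7000 / 8 = 5824.3375
R̄ = (75.3 + 172.3 + 96.9 + 161.1 + 90.4 + 51.2 + 77.7 + 100.1) / 8 = 825.0000 / 8 = 103.1250
LCL = X̄̄ − A₂·R̄ = 5824.3375 − 0.577 × 103.1250 = 5764.8344

5764.83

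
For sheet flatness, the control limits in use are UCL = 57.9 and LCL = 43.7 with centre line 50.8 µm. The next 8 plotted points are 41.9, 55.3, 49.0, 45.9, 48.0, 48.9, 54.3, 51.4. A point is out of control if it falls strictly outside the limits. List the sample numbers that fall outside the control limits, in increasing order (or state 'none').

Compare each point to [43.7, 57.9]: sample 1 = 41.9 < LCL.

1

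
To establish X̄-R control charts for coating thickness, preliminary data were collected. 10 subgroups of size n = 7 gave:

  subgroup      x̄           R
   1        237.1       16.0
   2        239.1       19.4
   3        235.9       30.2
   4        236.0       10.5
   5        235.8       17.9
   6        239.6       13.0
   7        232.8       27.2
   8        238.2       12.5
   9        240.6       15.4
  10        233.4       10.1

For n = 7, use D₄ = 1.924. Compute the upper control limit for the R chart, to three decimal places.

33.131

R̄ = (16.0 + 19.4 + 30.2 + 10.5 + 17.9 + 13.0 + 27.2 + 12.5 + 15.4 + 10.1) / 10 = 172.2000 / 10 = 17.2200
UCL_R = D₄·R̄ = 1.924 × 17.2200 = 33.1313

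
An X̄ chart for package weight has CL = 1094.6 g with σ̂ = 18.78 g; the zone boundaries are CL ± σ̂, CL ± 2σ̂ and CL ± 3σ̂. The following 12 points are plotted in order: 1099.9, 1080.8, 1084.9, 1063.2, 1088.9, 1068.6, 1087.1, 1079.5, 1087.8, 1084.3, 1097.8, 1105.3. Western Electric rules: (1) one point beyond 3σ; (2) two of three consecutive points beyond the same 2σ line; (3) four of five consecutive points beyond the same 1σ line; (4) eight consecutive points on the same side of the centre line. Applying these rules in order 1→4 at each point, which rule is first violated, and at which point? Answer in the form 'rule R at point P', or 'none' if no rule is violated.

rule 4 at point 9

Zone of each point (C = within 1σ̂, B = 1σ̂–2σ̂, A = 2σ̂–3σ̂, * = beyond 3σ̂; sign = side of CL): 1:+C, 2:-C, 3:-C, 4:-B, 5:-C, 6:-B, 7:-C, 8:-C, 9:-C, 10:-C, 11:+C, 12:+C
Rule 4 (eight consecutive points on the same side of the centre line) is satisfied at point 9.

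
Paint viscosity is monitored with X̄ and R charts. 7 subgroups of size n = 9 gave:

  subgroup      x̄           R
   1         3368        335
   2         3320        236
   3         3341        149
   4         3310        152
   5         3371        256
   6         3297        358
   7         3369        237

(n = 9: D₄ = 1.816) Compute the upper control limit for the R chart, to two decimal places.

R̄ = (335 + 236 + 149 + 152 + 256 + 358 + 237) / 7 = 1723.0000 / 7 = 246.1429
UCL_R = D₄·R̄ = 1.816 × 246.1429 = 446.9954

447.00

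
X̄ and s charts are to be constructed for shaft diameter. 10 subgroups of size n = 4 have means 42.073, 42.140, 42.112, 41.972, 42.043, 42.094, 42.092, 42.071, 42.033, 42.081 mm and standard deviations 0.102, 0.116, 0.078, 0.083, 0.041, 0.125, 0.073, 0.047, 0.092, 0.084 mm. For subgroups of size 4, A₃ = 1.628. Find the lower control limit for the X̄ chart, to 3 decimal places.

41.934

X̄̄ = (42.073 + 42.140 + 42.112 + 41.972 + 42.043 + 42.094 + 42.092 + 42.071 + 42.033 + 42.081) / 10 = 42.0711
s̄ = (0.102 + 0.116 + 0.078 + 0.083 + 0.041 + 0.125 + 0.073 + 0.047 + 0.092 + 0.084) / 10 = 0.0841
LCL = X̄̄ − A₃·s̄ = 42.0711 − 1.628 × 0.0841 = 41.9342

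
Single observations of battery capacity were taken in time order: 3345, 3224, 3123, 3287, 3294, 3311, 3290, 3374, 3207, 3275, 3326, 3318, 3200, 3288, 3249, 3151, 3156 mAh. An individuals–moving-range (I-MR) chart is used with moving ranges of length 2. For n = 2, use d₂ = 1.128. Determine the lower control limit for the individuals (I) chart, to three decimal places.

X̄ = (3345 + 3224 + 3123 + 3287 + 3294 + 3311 + 3290 + 3374 + 3207 + 3275 + 3326 + 3318 + 3200 + 3288 + 3249 + 3151 + 3156) / 17 = 3259.8824
Moving ranges: 121, 101, 164, 7, 17, 21, 84, 167, 68, 51, 8, 118, 88, 39, 98, 5; M̄R̄ = 1157.0000 / 16 = 72.3125
LCL = X̄ − 3·M̄R̄/d₂ = 3259.8824 − 3 × 72.3125 / 1.128 = 3067.5619

3067.562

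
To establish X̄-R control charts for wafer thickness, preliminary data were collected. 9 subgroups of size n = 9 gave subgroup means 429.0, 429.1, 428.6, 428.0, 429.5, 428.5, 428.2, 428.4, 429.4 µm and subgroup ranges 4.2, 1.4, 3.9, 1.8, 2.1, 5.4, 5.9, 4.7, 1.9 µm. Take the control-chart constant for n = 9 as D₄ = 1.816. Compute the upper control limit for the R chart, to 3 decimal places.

R̄ = (4.2 + 1.4 + 3.9 + 1.8 + 2.1 + 5.4 + 5.9 + 4.7 + 1.9) / 9 = 31.3000 / 9 = 3.4778
UCL_R = D₄·R̄ = 1.816 × 3.4778 = 6.3156

6.316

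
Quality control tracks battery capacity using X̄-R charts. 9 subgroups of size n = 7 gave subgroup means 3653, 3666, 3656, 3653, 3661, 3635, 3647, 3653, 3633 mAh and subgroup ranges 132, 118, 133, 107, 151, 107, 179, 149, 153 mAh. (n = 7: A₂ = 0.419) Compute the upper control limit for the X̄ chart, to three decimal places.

3707.995

X̄̄ = (3653 + 3666 + 3656 + 3653 + 3661 + 3635 + 3647 + 3653 + 3633) / 9 = 32857.0000 / 9 = 3650.7778
R̄ = (132 + 118 + 133 + 107 + 151 + 107 + 179 + 149 + 153) / 9 = 1229.0000 / 9 = 136.5556
UCL = X̄̄ + A₂·R̄ = 3650.7778 + 0.419 × 136.5556 = 3707.9946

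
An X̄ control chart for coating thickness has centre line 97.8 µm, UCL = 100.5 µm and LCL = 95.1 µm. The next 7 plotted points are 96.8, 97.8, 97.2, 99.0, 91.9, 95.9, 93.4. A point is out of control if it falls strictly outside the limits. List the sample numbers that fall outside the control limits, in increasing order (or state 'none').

5, 7

Compare each point to [95.1, 100.5]: sample 5 = 91.9 < LCL; sample 7 = 93.4 < LCL.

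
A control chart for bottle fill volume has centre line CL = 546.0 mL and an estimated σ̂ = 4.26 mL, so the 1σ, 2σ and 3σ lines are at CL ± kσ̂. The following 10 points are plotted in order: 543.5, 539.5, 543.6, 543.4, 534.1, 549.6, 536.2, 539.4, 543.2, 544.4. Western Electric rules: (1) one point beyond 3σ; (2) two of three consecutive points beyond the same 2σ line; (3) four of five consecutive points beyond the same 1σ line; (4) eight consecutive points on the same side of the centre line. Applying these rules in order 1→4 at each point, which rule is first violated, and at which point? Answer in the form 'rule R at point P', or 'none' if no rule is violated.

Zone of each point (C = within 1σ̂, B = 1σ̂–2σ̂, A = 2σ̂–3σ̂, * = beyond 3σ̂; sign = side of CL): 1:-C, 2:-B, 3:-C, 4:-C, 5:-A, 6:+C, 7:-A, 8:-B, 9:-C, 10:-C
Rule 2 (two of three consecutive points beyond the same 2σ limit) is satisfied at point 7.

rule 2 at point 7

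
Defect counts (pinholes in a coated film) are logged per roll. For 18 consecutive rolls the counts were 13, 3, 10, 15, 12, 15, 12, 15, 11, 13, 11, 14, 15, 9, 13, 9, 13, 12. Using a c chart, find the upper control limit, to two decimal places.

22.31

c̄ = (13 + 3 + 10 + 15 + 12 + 15 + 12 + 15 + 11 + 13 + 11 + 14 + 15 + 9 + 13 + 9 + 13 + 12) / 18 = 215 / 18 = 11.9444
UCL = c̄ + 3√c̄ = 11.9444 + 3 × √11.9444 = 11.9444 + 3 × 3.4561 = 22.3127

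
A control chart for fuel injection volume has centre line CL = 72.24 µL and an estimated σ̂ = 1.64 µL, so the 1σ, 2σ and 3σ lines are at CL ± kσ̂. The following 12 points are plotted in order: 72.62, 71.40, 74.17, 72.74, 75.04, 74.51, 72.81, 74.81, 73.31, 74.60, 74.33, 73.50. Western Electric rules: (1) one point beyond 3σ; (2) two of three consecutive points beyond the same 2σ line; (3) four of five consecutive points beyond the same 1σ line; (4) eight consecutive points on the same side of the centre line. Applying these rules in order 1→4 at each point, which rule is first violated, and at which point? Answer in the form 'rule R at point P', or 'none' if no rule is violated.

Zone of each point (C = within 1σ̂, B = 1σ̂–2σ̂, A = 2σ̂–3σ̂, * = beyond 3σ̂; sign = side of CL): 1:+C, 2:-C, 3:+B, 4:+C, 5:+B, 6:+B, 7:+C, 8:+B, 9:+C, 10:+B, 11:+B, 12:+C
Rule 4 (eight consecutive points on the same side of the centre line) is satisfied at point 10.

rule 4 at point 10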